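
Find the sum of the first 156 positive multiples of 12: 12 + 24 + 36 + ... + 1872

Factor out 12: = 12(1 + 2 + ... + 156) = 12 × n(n+1)/2
= 12 × 156×157/2
= 12 × 12246
= 146952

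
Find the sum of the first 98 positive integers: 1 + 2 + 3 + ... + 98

Formula: ∑k = n(n+1)/2
= 98×99/2
= 9702/2
= 4851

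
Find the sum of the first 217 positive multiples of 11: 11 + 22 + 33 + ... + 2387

Factor out 11: = 11(1 + 2 + ... + 217) = 11 × n(n+1)/2
= 11 × 217×218/2
= 11 × 23653
= 260183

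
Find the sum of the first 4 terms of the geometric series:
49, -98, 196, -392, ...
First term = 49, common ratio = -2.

Sₙ = a(1 - rⁿ) / (1 - r)
S_4 = 49(1 - (-2)^4) / (1 - (-2))
S_4 = 49(1 - 16) / (3)
S_4 = -245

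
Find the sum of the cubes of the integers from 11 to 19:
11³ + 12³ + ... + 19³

Use ∑_{k=1}^{n} k³ = [n(n+1)/2]², then subtract the first 10 terms.
∑_{k=1}^{19} k³ = [19×20/2]² = 190² = 36100
∑_{k=1}^{10} k³ = [10×11/2]² = 55² = 3025
∑_{k=11}^{19} k³ = 36100 - 3025 = 33075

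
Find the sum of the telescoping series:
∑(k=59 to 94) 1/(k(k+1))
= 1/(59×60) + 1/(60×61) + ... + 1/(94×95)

Partial fractions: 1/(k(k+1)) = 1/k - 1/(k+1)
The series telescopes:
= (1/59 - 1/60) + (1/60 - 1/61) + ... + (1/94 - 1/95)
= 1/59 - 1/95
= 36/5605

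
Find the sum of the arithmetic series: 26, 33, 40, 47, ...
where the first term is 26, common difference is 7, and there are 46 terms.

Sₙ = n/2 × (first + last)
Last term = a + (n-1)d = 26 + (46-1)×7 = 341
S_46 = 46/2 × (26 + 341)
S_46 = 46/2 × 367 = 8441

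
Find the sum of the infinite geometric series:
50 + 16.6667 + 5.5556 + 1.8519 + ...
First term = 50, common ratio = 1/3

For |r| < 1, S = a / (1 - r)
S = 50 / (1 - (1/3))
S = 50 / (2/3)
S = 75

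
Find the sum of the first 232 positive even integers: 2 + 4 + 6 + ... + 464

Sum of first n even numbers = n(n+1)
= 232×233
= 54056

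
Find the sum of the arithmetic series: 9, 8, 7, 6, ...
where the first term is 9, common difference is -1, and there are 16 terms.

Sₙ = n/2 × (first + last)
Last term = a + (n-1)d = 9 + (16-1)×(-1) = -6
S_16 = 16/2 × (9 + (-6))
S_16 = 16/2 × 3 = 24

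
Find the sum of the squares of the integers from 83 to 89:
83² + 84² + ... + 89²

Use ∑_{k=1}^{n} k² = n(n+1)(2n+1)/6, then subtract the first 82 terms.
∑_{k=1}^{89} k² = 89×90×179/6 = 238965
∑_{k=1}^{82} k² = 82×83×165/6 = 187165
∑_{k=83}^{89} k² = 238965 - 187165 = 51800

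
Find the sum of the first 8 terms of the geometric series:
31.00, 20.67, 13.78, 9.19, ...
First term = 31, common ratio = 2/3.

Sₙ = a(1 - rⁿ) / (1 - r)
S_8 = 31(1 - (2/3)^8) / (1 - (2/3))
S_8 = 31(1 - (256/6561)) / (1/3)
S_8 = 195455/2187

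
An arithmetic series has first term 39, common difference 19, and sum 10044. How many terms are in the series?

Using S = n/2 × [2a + (n-1)d]
10044 = n/2 × [2(39) + (n-1)(19)]
10044 = n/2 × [78 + 19n - 19]
20088 = n × [59 + 19n]
19n² + (59)n - 20088 = 0
Discriminant: Δ = (59)² - 4(19)(-20088) = 3481 + 1526688 = 1530169
√Δ = 1237
n = [-(59) + √Δ] / (2·19) = (-59 + 1237) / 38 = 1178 / 38 = 31
(The negative root is discarded since n must be a positive integer.)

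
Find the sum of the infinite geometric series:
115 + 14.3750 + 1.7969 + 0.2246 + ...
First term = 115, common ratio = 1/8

For |r| < 1, S = a / (1 - r)
S = 115 / (1 - (1/8))
S = 115 / (7/8)
S = 920/7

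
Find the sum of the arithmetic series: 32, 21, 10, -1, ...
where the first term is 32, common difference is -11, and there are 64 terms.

Sₙ = n/2 × (first + last)
Last term = a + (n-1)d = 32 + (64-1)×(-11) = -661
S_64 = 64/2 × (32 + (-661))
S_64 = 64/2 × (-629) = -20128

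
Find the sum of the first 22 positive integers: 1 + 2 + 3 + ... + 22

Formula: ∑k = n(n+1)/2
= 22×23/2
= 506/2
= 253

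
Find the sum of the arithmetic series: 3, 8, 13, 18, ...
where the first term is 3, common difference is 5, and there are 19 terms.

Sₙ = n/2 × (first + last)
Last term = a + (n-1)d = 3 + (19-1)×5 = 93
S_19 = 19/2 × (3 + 93)
S_19 = 19/2 × 96 = 912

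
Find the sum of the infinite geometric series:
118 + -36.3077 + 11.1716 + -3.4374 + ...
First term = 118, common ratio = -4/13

For |r| < 1, S = a / (1 - r)
S = 118 / (1 - (-4/13))
S = 118 / (17/13)
S = 1534/17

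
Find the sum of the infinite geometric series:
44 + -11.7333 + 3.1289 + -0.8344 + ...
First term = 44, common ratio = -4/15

For |r| < 1, S = a / (1 - r)
S = 44 / (1 - (-4/15))
S = 44 / (19/15)
S = 660/19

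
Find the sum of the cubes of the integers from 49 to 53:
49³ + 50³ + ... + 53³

Use ∑_{k=1}^{n} k³ = [n(n+1)/2]², then subtract the first 48 terms.
∑_{k=1}^{53} k³ = [53×54/2]² = 1431² = 2047761
∑_{k=1}^{48} k³ = [48×49/2]² = 1176² = 1382976
∑_{k=49}^{53} k³ = 2047761 - 1382976 = 664785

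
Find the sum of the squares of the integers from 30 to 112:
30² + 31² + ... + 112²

Use ∑_{k=1}^{n} k² = n(n+1)(2n+1)/6, then subtract the first 29 terms.
∑_{k=1}^{112} k² = 112×113×225/6 = 474600
∑_{k=1}^{29} k² = 29×30×59/6 = 8555
∑_{k=30}^{112} k² = 474600 - 8555 = 466045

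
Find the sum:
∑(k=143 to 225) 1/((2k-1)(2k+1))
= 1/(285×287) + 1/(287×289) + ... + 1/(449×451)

Partial fractions: 1/((2k-1)(2k+1)) = (1/2)[1/(2k-1) - 1/(2k+1)]
The series telescopes:
= (1/2)[1/285 - 1/451]
= 83/128535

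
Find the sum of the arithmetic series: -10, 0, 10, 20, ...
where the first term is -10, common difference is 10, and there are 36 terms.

Sₙ = n/2 × (first + last)
Last term = a + (n-1)d = -10 + (36-1)×10 = 340
S_36 = 36/2 × (-10 + 340)
S_36 = 36/2 × 330 = 5940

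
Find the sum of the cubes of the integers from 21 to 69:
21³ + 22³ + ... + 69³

Use ∑_{k=1}^{n} k³ = [n(n+1)/2]², then subtract the first 20 terms.
∑_{k=1}^{69} k³ = [69×70/2]² = 2415² = 5832225
∑_{k=1}^{20} k³ = [20×21/2]² = 210² = 44100
∑_{k=21}^{69} k³ = 5832225 - 44100 = 5788125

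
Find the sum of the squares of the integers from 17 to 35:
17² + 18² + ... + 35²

Use ∑_{k=1}^{n} k² = n(n+1)(2n+1)/6, then subtract the first 16 terms.
∑_{k=1}^{35} k² = 35×36×71/6 = 14910
∑_{k=1}^{16} k² = 16×17×33/6 = 1496
∑_{k=17}^{35} k² = 14910 - 1496 = 13414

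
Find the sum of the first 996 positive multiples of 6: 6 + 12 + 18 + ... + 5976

Factor out 6: = 6(1 + 2 + ... + 996) = 6 × n(n+1)/2
= 6 × 996×997/2
= 6 × 496506
= 2979036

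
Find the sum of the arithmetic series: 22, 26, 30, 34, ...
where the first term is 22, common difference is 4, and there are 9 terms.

Sₙ = n/2 × (first + last)
Last term = a + (n-1)d = 22 + (9-1)×4 = 54
S_9 = 9/2 × (22 + 54)
S_9 = 9/2 × 76 = 342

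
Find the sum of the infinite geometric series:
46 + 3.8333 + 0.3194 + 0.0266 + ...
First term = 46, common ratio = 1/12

For |r| < 1, S = a / (1 - r)
S = 46 / (1 - (1/12))
S = 46 / (11/12)
S = 552/11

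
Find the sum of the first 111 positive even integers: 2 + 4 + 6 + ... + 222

Sum of first n even numbers = n(n+1)
= 111×112
= 12432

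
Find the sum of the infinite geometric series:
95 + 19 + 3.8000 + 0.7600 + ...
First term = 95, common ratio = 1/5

For |r| < 1, S = a / (1 - r)
S = 95 / (1 - (1/5))
S = 95 / (4/5)
S = 475/4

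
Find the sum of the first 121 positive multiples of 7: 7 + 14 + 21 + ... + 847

Factor out 7: = 7(1 + 2 + ... + 121) = 7 × n(n+1)/2
= 7 × 121×122/2
= 7 × 7381
= 51667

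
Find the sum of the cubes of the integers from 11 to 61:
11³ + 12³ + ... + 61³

Use ∑_{k=1}^{n} k³ = [n(n+1)/2]², then subtract the first 10 terms.
∑_{k=1}^{61} k³ = [61×62/2]² = 1891² = 3575881
∑_{k=1}^{10} k³ = [10×11/2]² = 55² = 3025
∑_{k=11}^{61} k³ = 3575881 - 3025 = 3572856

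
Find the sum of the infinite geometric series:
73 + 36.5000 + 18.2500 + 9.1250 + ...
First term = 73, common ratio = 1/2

For |r| < 1, S = a / (1 - r)
S = 73 / (1 - (1/2))
S = 73 / (1/2)
S = 146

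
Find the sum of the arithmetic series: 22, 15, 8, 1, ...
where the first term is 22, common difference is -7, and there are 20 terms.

Sₙ = n/2 × (first + last)
Last term = a + (n-1)d = 22 + (20-1)×(-7) = -111
S_20 = 20/2 × (22 + (-111))
S_20 = 20/2 × (-89) = -890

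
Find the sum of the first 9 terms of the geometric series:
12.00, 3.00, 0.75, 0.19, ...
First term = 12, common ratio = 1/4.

Sₙ = a(1 - rⁿ) / (1 - r)
S_9 = 12(1 - (1/4)^9) / (1 - (1/4))
S_9 = 12(1 - (1/262144)) / (3/4)
S_9 = 262143/16384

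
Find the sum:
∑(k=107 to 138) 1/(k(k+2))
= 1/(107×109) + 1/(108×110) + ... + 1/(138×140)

Partial fractions: 1/(k(k+2)) = (1/2)[1/k - 1/(k+2)]
Telescoping leaves the first two and last two terms:
= (1/2)[1/107 + 1/108 - 1/139 - 1/140]
= 29993/14054985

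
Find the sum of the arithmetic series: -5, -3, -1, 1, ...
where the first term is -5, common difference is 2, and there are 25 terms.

Sₙ = n/2 × (first + last)
Last term = a + (n-1)d = -5 + (25-1)×2 = 43
S_25 = 25/2 × (-5 + 43)
S_25 = 25/2 × 38 = 475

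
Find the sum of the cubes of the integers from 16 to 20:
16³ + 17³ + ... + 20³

Use ∑_{k=1}^{n} k³ = [n(n+1)/2]², then subtract the first 15 terms.
∑_{k=1}^{20} k³ = [20×21/2]² = 210² = 44100
∑_{k=1}^{15} k³ = [15×16/2]² = 120² = 14400
∑_{k=16}^{20} k³ = 44100 - 14400 = 29700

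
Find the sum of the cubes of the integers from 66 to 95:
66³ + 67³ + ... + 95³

Use ∑_{k=1}^{n} k³ = [n(n+1)/2]², then subtract the first 65 terms.
∑_{k=1}^{95} k³ = [95×96/2]² = 4560² = 20793600
∑_{k=1}^{65} k³ = [65×66/2]² = 2145² = 4601025
∑_{k=66}^{95} k³ = 20793600 - 4601025 = 16192575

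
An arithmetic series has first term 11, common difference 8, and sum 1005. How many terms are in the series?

Using S = n/2 × [2a + (n-1)d]
1005 = n/2 × [2(11) + (n-1)(8)]
1005 = n/2 × [22 + 8n - 8]
2010 = n × [14 + 8n]
8n² + (14)n - 2010 = 0
Discriminant: Δ = (14)² - 4(8)(-2010) = 196 + 64320 = 64516
√Δ = 254
n = [-(14) + √Δ] / (2·8) = (-14 + 254) / 16 = 240 / 16 = 15
(The negative root is discarded since n must be a positive integer.)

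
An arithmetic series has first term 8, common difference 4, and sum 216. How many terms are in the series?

Using S = n/2 × [2a + (n-1)d]
216 = n/2 × [2(8) + (n-1)(4)]
216 = n/2 × [16 + 4n - 4]
432 = n × [12 + 4n]
4n² + (12)n - 432 = 0
Discriminant: Δ = (12)² - 4(4)(-432) = 144 + 6912 = 7056
√Δ = 84
n = [-(12) + √Δ] / (2·4) = (-12 + 84) / 8 = 72 / 8 = 9
(The negative root is discarded since n must be a positive integer.)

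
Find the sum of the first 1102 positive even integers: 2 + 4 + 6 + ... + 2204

Sum of first n even numbers = n(n+1)
= 1102×1103
= 1215506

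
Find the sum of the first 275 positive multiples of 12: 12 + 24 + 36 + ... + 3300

Factor out 12: = 12(1 + 2 + ... + 275) = 12 × n(n+1)/2
= 12 × 275×276/2
= 12 × 37950
= 455400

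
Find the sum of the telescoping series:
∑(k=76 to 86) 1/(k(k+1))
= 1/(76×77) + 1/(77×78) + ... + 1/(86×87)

Partial fractions: 1/(k(k+1)) = 1/k - 1/(k+1)
The series telescopes:
= (1/76 - 1/77) + (1/77 - 1/78) + ... + (1/86 - 1/87)
= 1/76 - 1/87
= 11/6612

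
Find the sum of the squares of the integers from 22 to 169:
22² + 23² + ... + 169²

Use ∑_{k=1}^{n} k² = n(n+1)(2n+1)/6, then subtract the first 21 terms.
∑_{k=1}^{169} k² = 169×170×339/6 = 1623245
∑_{k=1}^{21} k² = 21×22×43/6 = 3311
∑_{k=22}^{169} k² = 1623245 - 3311 = 1619934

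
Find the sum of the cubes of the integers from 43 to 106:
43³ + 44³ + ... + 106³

Use ∑_{k=1}^{n} k³ = [n(n+1)/2]², then subtract the first 42 terms.
∑_{k=1}^{106} k³ = [106×107/2]² = 5671² = 32160241
∑_{k=1}^{42} k³ = [42×43/2]² = 903² = 815409
∑_{k=43}^{106} k³ = 32160241 - 815409 = 31344832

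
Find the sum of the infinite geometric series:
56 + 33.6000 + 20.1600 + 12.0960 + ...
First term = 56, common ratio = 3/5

For |r| < 1, S = a / (1 - r)
S = 56 / (1 - (3/5))
S = 56 / (2/5)
S = 140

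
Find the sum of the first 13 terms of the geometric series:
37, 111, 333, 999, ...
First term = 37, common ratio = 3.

Sₙ = a(1 - rⁿ) / (1 - r)
S_13 = 37(1 - 3^13) / (1 - 3)
S_13 = 37(1 - 1594323) / (-2)
S_13 = 29494957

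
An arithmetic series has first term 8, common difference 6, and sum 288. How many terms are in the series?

Using S = n/2 × [2a + (n-1)d]
288 = n/2 × [2(8) + (n-1)(6)]
288 = n/2 × [16 + 6n - 6]
576 = n × [10 + 6n]
6n² + (10)n - 576 = 0
Discriminant: Δ = (10)² - 4(6)(-576) = 100 + 13824 = 13924
√Δ = 118
n = [-(10) + √Δ] / (2·6) = (-10 + 118) / 12 = 108 / 12 = 9
(The negative root is discarded since n must be a positive integer.)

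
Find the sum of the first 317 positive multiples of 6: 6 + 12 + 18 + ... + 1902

Factor out 6: = 6(1 + 2 + ... + 317) = 6 × n(n+1)/2
= 6 × 317×318/2
= 6 × 50403
= 302418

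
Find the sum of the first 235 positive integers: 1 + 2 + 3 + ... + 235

Formula: ∑k = n(n+1)/2
= 235×236/2
= 55460/2
= 27730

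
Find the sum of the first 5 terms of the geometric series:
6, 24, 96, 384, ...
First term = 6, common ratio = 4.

Sₙ = a(1 - rⁿ) / (1 - r)
S_5 = 6(1 - 4^5) / (1 - 4)
S_5 = 6(1 - 1024) / (-3)
S_5 = 2046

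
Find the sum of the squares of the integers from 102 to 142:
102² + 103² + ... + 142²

Use ∑_{k=1}^{n} k² = n(n+1)(2n+1)/6, then subtract the first 101 terms.
∑_{k=1}^{142} k² = 142×143×285/6 = 964535
∑_{k=1}^{101} k² = 101×102×203/6 = 348551
∑_{k=102}^{142} k² = 964535 - 348551 = 615984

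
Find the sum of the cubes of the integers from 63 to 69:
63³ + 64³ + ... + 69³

Use ∑_{k=1}^{n} k³ = [n(n+1)/2]², then subtract the first 62 terms.
∑_{k=1}^{69} k³ = [69×70/2]² = 2415² = 5832225
∑_{k=1}^{62} k³ = [62×63/2]² = 1953² = 3814209
∑_{k=63}^{69} k³ = 5832225 - 3814209 = 2018016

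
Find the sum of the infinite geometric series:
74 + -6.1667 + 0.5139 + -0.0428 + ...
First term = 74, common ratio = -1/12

For |r| < 1, S = a / (1 - r)
S = 74 / (1 - (-1/12))
S = 74 / (13/12)
S = 888/13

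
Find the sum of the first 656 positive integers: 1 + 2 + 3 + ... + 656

Formula: ∑k = n(n+1)/2
= 656×657/2
= 430992/2
= 215496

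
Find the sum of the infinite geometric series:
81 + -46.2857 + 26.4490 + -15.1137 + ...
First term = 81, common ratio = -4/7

For |r| < 1, S = a / (1 - r)
S = 81 / (1 - (-4/7))
S = 81 / (11/7)
S = 567/11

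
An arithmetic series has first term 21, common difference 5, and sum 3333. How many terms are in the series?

Using S = n/2 × [2a + (n-1)d]
3333 = n/2 × [2(21) + (n-1)(5)]
3333 = n/2 × [42 + 5n - 5]
6666 = n × [37 + 5n]
5n² + (37)n - 6666 = 0
Discriminant: Δ = (37)² - 4(5)(-6666) = 1369 + 133320 = 134689
√Δ = 367
n = [-(37) + √Δ] / (2·5) = (-37 + 367) / 10 = 330 / 10 = 33
(The negative root is discarded since n must be a positive integer.)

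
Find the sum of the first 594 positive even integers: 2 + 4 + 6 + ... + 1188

Sum of first n even numbers = n(n+1)
= 594×595
= 353430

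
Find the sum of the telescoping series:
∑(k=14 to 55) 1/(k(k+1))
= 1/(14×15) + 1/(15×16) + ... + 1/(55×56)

Partial fractions: 1/(k(k+1)) = 1/k - 1/(k+1)
The series telescopes:
= (1/14 - 1/15) + (1/15 - 1/16) + ... + (1/55 - 1/56)
= 1/14 - 1/56
= 3/56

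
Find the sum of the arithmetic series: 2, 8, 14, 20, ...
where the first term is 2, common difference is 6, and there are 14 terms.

Sₙ = n/2 × (first + last)
Last term = a + (n-1)d = 2 + (14-1)×6 = 80
S_14 = 14/2 × (2 + 80)
S_14 = 14/2 × 82 = 574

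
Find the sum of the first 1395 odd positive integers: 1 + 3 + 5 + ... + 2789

Sum of first n odd numbers = n²
= 1395²
= 1946025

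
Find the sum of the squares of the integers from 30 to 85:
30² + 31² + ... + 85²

Use ∑_{k=1}^{n} k² = n(n+1)(2n+1)/6, then subtract the first 29 terms.
∑_{k=1}^{85} k² = 85×86×171/6 = 208335
∑_{k=1}^{29} k² = 29×30×59/6 = 8555
∑_{k=30}^{85} k² = 208335 - 8555 = 199780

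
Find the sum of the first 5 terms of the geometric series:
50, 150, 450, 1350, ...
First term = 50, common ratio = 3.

Sₙ = a(1 - rⁿ) / (1 - r)
S_5 = 50(1 - 3^5) / (1 - 3)
S_5 = 50(1 - 243) / (-2)
S_5 = 6050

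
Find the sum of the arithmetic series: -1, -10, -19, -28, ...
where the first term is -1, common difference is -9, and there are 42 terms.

Sₙ = n/2 × (first + last)
Last term = a + (n-1)d = -1 + (42-1)×(-9) = -370
S_42 = 42/2 × (-1 + (-370))
S_42 = 42/2 × (-371) = -7791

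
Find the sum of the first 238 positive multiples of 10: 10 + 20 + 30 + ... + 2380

Factor out 10: = 10(1 + 2 + ... + 238) = 10 × n(n+1)/2
= 10 × 238×239/2
= 10 × 28441
= 284410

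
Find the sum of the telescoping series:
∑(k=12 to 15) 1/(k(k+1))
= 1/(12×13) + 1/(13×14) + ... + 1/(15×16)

Partial fractions: 1/(k(k+1)) = 1/k - 1/(k+1)
The series telescopes:
= (1/12 - 1/13) + (1/13 - 1/14) + ... + (1/15 - 1/16)
= 1/12 - 1/16
= 1/48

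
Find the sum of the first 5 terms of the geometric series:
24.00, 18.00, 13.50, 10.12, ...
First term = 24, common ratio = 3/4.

Sₙ = a(1 - rⁿ) / (1 - r)
S_5 = 24(1 - (3/4)^5) / (1 - (3/4))
S_5 = 24(1 - (243/1024)) / (1/4)
S_5 = 2343/32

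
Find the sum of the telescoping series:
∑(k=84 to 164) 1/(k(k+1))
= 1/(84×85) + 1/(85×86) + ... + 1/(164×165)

Partial fractions: 1/(k(k+1)) = 1/k - 1/(k+1)
The series telescopes:
= (1/84 - 1/85) + (1/85 - 1/86) + ... + (1/164 - 1/165)
= 1/84 - 1/165
= 9/1540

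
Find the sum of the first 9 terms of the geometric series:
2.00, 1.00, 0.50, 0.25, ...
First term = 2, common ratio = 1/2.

Sₙ = a(1 - rⁿ) / (1 - r)
S_9 = 2(1 - (1/2)^9) / (1 - (1/2))
S_9 = 2(1 - (1/512)) / (1/2)
S_9 = 511/128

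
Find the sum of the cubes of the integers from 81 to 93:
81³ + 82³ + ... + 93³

Use ∑_{k=1}^{n} k³ = [n(n+1)/2]², then subtract the first 80 terms.
∑_{k=1}^{93} k³ = [93×94/2]² = 4371² = 19105641
∑_{k=1}^{80} k³ = [80×81/2]² = 3240² = 10497600
∑_{k=81}^{93} k³ = 19105641 - 10497600 = 8608041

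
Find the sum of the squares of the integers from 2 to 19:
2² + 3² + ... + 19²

Use ∑_{k=1}^{n} k² = n(n+1)(2n+1)/6, then subtract the first 1 terms.
∑_{k=1}^{19} k² = 19×20×39/6 = 2470
∑_{k=1}^{1} k² = 1×2×3/6 = 1
∑_{k=2}^{19} k² = 2470 - 1 = 2469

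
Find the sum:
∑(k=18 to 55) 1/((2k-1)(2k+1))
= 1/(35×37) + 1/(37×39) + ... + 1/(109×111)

Partial fractions: 1/((2k-1)(2k+1)) = (1/2)[1/(2k-1) - 1/(2k+1)]
The series telescopes:
= (1/2)[1/35 - 1/111]
= 38/3885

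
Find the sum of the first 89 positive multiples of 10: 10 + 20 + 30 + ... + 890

Factor out 10: = 10(1 + 2 + ... + 89) = 10 × n(n+1)/2
= 10 × 89×90/2
= 10 × 4005
= 40050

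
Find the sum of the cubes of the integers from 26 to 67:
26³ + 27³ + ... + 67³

Use ∑_{k=1}^{n} k³ = [n(n+1)/2]², then subtract the first 25 terms.
∑_{k=1}^{67} k³ = [67×68/2]² = 2278² = 5189284
∑_{k=1}^{25} k³ = [25×26/2]² = 325² = 105625
∑_{k=26}^{67} k³ = 5189284 - 105625 = 5083659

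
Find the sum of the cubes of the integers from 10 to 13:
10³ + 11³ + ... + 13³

Use ∑_{k=1}^{n} k³ = [n(n+1)/2]², then subtract the first 9 terms.
∑_{k=1}^{13} k³ = [13×14/2]² = 91² = 8281
∑_{k=1}^{9} k³ = [9×10/2]² = 45² = 2025
∑_{k=10}^{13} k³ = 8281 - 2025 = 6256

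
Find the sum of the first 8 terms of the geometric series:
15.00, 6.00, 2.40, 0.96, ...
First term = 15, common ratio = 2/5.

Sₙ = a(1 - rⁿ) / (1 - r)
S_8 = 15(1 - (2/5)^8) / (1 - (2/5))
S_8 = 15(1 - (256/390625)) / (3/5)
S_8 = 390369/15625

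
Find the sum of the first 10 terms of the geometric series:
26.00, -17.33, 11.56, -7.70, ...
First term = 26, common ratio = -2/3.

Sₙ = a(1 - rⁿ) / (1 - r)
S_10 = 26(1 - (-2/3)^10) / (1 - (-2/3))
S_10 = 26(1 - (1024/59049)) / (5/3)
S_10 = 301730/19683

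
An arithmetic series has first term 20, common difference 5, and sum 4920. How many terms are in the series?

Using S = n/2 × [2a + (n-1)d]
4920 = n/2 × [2(20) + (n-1)(5)]
4920 = n/2 × [40 + 5n - 5]
9840 = n × [35 + 5n]
5n² + (35)n - 9840 = 0
Discriminant: Δ = (35)² - 4(5)(-9840) = 1225 + 196800 = 198025
√Δ = 445
n = [-(35) + √Δ] / (2·5) = (-35 + 445) / 10 = 410 / 10 = 41
(The negative root is discarded since n must be a positive integer.)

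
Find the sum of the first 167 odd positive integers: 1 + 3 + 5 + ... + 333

Sum of first n odd numbers = n²
= 167²
= 27889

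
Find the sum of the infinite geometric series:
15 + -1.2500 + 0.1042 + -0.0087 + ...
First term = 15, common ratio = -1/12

For |r| < 1, S = a / (1 - r)
S = 15 / (1 - (-1/12))
S = 15 / (13/12)
S = 180/13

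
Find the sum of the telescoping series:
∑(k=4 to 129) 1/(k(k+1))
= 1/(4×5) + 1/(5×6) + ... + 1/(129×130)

Partial fractions: 1/(k(k+1)) = 1/k - 1/(k+1)
The series telescopes:
= (1/4 - 1/5) + (1/5 - 1/6) + ... + (1/129 - 1/130)
= 1/4 - 1/130
= 63/260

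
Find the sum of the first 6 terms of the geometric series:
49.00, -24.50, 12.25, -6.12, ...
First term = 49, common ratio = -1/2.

Sₙ = a(1 - rⁿ) / (1 - r)
S_6 = 49(1 - (-1/2)^6) / (1 - (-1/2))
S_6 = 49(1 - (1/64)) / (3/2)
S_6 = 1029/32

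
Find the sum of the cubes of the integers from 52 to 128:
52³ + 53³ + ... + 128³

Use ∑_{k=1}^{n} k³ = [n(n+1)/2]², then subtract the first 51 terms.
∑_{k=1}^{128} k³ = [128×129/2]² = 8256² = 68161536
∑_{k=1}^{51} k³ = [51×52/2]² = 1326² = 1758276
∑_{k=52}^{128} k³ = 68161536 - 1758276 = 66403260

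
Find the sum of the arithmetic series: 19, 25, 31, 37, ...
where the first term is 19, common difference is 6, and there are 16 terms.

Sₙ = n/2 × (first + last)
Last term = a + (n-1)d = 19 + (16-1)×6 = 109
S_16 = 16/2 × (19 + 109)
S_16 = 16/2 × 128 = 1024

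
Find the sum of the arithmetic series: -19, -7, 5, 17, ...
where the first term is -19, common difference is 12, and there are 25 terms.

Sₙ = n/2 × (first + last)
Last term = a + (n-1)d = -19 + (25-1)×12 = 269
S_25 = 25/2 × (-19 + 269)
S_25 = 25/2 × 250 = 3125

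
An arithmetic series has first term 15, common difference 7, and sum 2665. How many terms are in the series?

Using S = n/2 × [2a + (n-1)d]
2665 = n/2 × [2(15) + (n-1)(7)]
2665 = n/2 × [30 + 7n - 7]
5330 = n × [23 + 7n]
7n² + (23)n - 5330 = 0
Discriminant: Δ = (23)² - 4(7)(-5330) = 529 + 149240 = 149769
√Δ = 387
n = [-(23) + √Δ] / (2·7) = (-23 + 387) / 14 = 364 / 14 = 26
(The negative root is discarded since n must be a positive integer.)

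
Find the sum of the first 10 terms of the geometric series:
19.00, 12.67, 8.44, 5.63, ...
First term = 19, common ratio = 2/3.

Sₙ = a(1 - rⁿ) / (1 - r)
S_10 = 19(1 - (2/3)^10) / (1 - (2/3))
S_10 = 19(1 - (1024/59049)) / (1/3)
S_10 = 1102475/19683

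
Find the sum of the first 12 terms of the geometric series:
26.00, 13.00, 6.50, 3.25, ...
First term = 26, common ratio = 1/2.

Sₙ = a(1 - rⁿ) / (1 - r)
S_12 = 26(1 - (1/2)^12) / (1 - (1/2))
S_12 = 26(1 - (1/4096)) / (1/2)
S_12 = 53235/1024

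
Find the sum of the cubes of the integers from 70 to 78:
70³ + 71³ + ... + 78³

Use ∑_{k=1}^{n} k³ = [n(n+1)/2]², then subtract the first 69 terms.
∑_{k=1}^{78} k³ = [78×79/2]² = 3081² = 9492561
∑_{k=1}^{69} k³ = [69×70/2]² = 2415² = 5832225
∑_{k=70}^{78} k³ = 9492561 - 5832225 = 3660336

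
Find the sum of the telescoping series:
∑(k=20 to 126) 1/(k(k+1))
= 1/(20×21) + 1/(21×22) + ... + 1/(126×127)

Partial fractions: 1/(k(k+1)) = 1/k - 1/(k+1)
The series telescopes:
= (1/20 - 1/21) + (1/21 - 1/22) + ... + (1/126 - 1/127)
= 1/20 - 1/127
= 107/2540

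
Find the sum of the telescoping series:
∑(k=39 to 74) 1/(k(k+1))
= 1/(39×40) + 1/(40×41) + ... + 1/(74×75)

Partial fractions: 1/(k(k+1)) = 1/k - 1/(k+1)
The series telescopes:
= (1/39 - 1/40) + (1/40 - 1/41) + ... + (1/74 - 1/75)
= 1/39 - 1/75
= 4/325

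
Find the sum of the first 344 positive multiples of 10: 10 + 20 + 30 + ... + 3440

Factor out 10: = 10(1 + 2 + ... + 344) = 10 × n(n+1)/2
= 10 × 344×345/2
= 10 × 59340
= 593400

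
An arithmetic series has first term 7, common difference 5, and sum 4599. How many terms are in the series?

Using S = n/2 × [2a + (n-1)d]
4599 = n/2 × [2(7) + (n-1)(5)]
4599 = n/2 × [14 + 5n - 5]
9198 = n × [9 + 5n]
5n² + (9)n - 9198 = 0
Discriminant: Δ = (9)² - 4(5)(-9198) = 81 + 183960 = 184041
√Δ = 429
n = [-(9) + √Δ] / (2·5) = (-9 + 429) / 10 = 420 / 10 = 42
(The negative root is discarded since n must be a positive integer.)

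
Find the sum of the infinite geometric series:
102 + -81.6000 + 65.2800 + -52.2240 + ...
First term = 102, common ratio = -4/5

For |r| < 1, S = a / (1 - r)
S = 102 / (1 - (-4/5))
S = 102 / (9/5)
S = 170/3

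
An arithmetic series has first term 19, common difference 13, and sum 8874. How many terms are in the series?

Using S = n/2 × [2a + (n-1)d]
8874 = n/2 × [2(19) + (n-1)(13)]
8874 = n/2 × [38 + 13n - 13]
17748 = n × [25 + 13n]
13n² + (25)n - 17748 = 0
Discriminant: Δ = (25)² - 4(13)(-17748) = 625 + 922896 = 923521
√Δ = 961
n = [-(25) + √Δ] / (2·13) = (-25 + 961) / 26 = 936 / 26 = 36
(The negative root is discarded since n must be a positive integer.)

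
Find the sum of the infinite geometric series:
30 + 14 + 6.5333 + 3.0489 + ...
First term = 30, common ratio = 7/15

For |r| < 1, S = a / (1 - r)
S = 30 / (1 - (7/15))
S = 30 / (8/15)
S = 225/4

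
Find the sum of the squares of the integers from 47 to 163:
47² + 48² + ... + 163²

Use ∑_{k=1}^{n} k² = n(n+1)(2n+1)/6, then subtract the first 46 terms.
∑_{k=1}^{163} k² = 163×164×327/6 = 1456894
∑_{k=1}^{46} k² = 46×47×93/6 = 33511
∑_{k=47}^{163} k² = 1456894 - 33511 = 1423383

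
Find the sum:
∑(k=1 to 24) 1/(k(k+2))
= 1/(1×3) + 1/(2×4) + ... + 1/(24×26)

Partial fractions: 1/(k(k+2)) = (1/2)[1/k - 1/(k+2)]
Telescoping leaves the first two and last two terms:
= (1/2)[1/1 + 1/2 - 1/25 - 1/26]
= 231/325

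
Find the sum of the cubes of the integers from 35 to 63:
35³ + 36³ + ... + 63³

Use ∑_{k=1}^{n} k³ = [n(n+1)/2]², then subtract the first 34 terms.
∑_{k=1}^{63} k³ = [63×64/2]² = 2016² = 4064256
∑_{k=1}^{34} k³ = [34×35/2]² = 595² = 354025
∑_{k=35}^{63} k³ = 4064256 - 354025 = 3710231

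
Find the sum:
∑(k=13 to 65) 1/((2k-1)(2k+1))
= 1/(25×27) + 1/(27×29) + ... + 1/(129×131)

Partial fractions: 1/((2k-1)(2k+1)) = (1/2)[1/(2k-1) - 1/(2k+1)]
The series telescopes:
= (1/2)[1/25 - 1/131]
= 53/3275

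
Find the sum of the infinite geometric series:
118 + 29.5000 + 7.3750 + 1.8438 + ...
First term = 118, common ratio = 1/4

For |r| < 1, S = a / (1 - r)
S = 118 / (1 - (1/4))
S = 118 / (3/4)
S = 472/3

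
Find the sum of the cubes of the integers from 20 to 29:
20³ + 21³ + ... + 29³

Use ∑_{k=1}^{n} k³ = [n(n+1)/2]², then subtract the first 19 terms.
∑_{k=1}^{29} k³ = [29×30/2]² = 435² = 189225
∑_{k=1}^{19} k³ = [19×20/2]² = 190² = 36100
∑_{k=20}^{29} k³ = 189225 - 36100 = 153125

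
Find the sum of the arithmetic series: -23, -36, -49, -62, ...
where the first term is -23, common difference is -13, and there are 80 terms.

Sₙ = n/2 × (first + last)
Last term = a + (n-1)d = -23 + (80-1)×(-13) = -1050
S_80 = 80/2 × (-23 + (-1050))
S_80 = 80/2 × (-1073) = -42920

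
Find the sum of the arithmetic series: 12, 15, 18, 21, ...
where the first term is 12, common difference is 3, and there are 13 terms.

Sₙ = n/2 × (first + last)
Last term = a + (n-1)d = 12 + (13-1)×3 = 48
S_13 = 13/2 × (12 + 48)
S_13 = 13/2 × 60 = 390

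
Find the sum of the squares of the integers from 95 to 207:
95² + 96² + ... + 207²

Use ∑_{k=1}^{n} k² = n(n+1)(2n+1)/6, then subtract the first 94 terms.
∑_{k=1}^{207} k² = 207×208×415/6 = 2978040
∑_{k=1}^{94} k² = 94×95×189/6 = 281295
∑_{k=95}^{207} k² = 2978040 - 281295 = 2696745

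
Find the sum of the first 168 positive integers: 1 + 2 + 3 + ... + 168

Formula: ∑k = n(n+1)/2
= 168×169/2
= 28392/2
= 14196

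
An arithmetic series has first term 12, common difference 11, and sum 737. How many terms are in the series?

Using S = n/2 × [2a + (n-1)d]
737 = n/2 × [2(12) + (n-1)(11)]
737 = n/2 × [24 + 11n - 11]
1474 = n × [13 + 11n]
11n² + (13)n - 1474 = 0
Discriminant: Δ = (13)² - 4(11)(-1474) = 169 + 64856 = 65025
√Δ = 255
n = [-(13) + √Δ] / (2·11) = (-13 + 255) / 22 = 242 / 22 = 11
(The negative root is discarded since n must be a positive integer.)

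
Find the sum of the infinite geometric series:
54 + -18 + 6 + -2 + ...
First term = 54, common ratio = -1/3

For |r| < 1, S = a / (1 - r)
S = 54 / (1 - (-1/3))
S = 54 / (4/3)
S = 81/2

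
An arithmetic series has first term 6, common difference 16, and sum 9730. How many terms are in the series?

Using S = n/2 × [2a + (n-1)d]
9730 = n/2 × [2(6) + (n-1)(16)]
9730 = n/2 × [12 + 16n - 16]
19460 = n × [-4 + 16n]
16n² + (-4)n - 19460 = 0
Discriminant: Δ = (-4)² - 4(16)(-19460) = 16 + 1245440 = 1245456
√Δ = 1116
n = [-(-4) + √Δ] / (2·16) = (4 + 1116) / 32 = 1120 / 32 = 35
(The negative root is discarded since n must be a positive integer.)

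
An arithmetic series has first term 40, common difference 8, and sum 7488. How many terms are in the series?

Using S = n/2 × [2a + (n-1)d]
7488 = n/2 × [2(40) + (n-1)(8)]
7488 = n/2 × [80 + 8n - 8]
14976 = n × [72 + 8n]
8n² + (72)n - 14976 = 0
Discriminant: Δ = (72)² - 4(8)(-14976) = 5184 + 479232 = 484416
√Δ = 696
n = [-(72) + √Δ] / (2·8) = (-72 + 696) / 16 = 624 / 16 = 39
(The negative root is discarded since n must be a positive integer.)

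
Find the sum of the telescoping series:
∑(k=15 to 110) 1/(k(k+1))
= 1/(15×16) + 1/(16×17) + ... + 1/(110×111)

Partial fractions: 1/(k(k+1)) = 1/k - 1/(k+1)
The series telescopes:
= (1/15 - 1/16) + (1/16 - 1/17) + ... + (1/110 - 1/111)
= 1/15 - 1/111
= 32/555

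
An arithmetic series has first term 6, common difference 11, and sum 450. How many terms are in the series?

Using S = n/2 × [2a + (n-1)d]
450 = n/2 × [2(6) + (n-1)(11)]
450 = n/2 × [12 + 11n - 11]
900 = n × [1 + 11n]
11n² + (1)n - 900 = 0
Discriminant: Δ = (1)² - 4(11)(-900) = 1 + 39600 = 39601
√Δ = 199
n = [-(1) + √Δ] / (2·11) = (-1 + 199) / 22 = 198 / 22 = 9
(The negative root is discarded since n must be a positive integer.)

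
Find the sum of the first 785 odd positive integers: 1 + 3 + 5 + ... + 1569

Sum of first n odd numbers = n²
= 785²
= 616225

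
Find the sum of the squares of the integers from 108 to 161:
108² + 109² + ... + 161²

Use ∑_{k=1}^{n} k² = n(n+1)(2n+1)/6, then subtract the first 107 terms.
∑_{k=1}^{161} k² = 161×162×323/6 = 1404081
∑_{k=1}^{107} k² = 107×108×215/6 = 414090
∑_{k=108}^{161} k² = 1404081 - 414090 = 989991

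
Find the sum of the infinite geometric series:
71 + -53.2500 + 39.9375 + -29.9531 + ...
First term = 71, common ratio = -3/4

For |r| < 1, S = a / (1 - r)
S = 71 / (1 - (-3/4))
S = 71 / (7/4)
S = 284/7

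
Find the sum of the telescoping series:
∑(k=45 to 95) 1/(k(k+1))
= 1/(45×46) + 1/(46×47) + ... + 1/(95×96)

Partial fractions: 1/(k(k+1)) = 1/k - 1/(k+1)
The series telescopes:
= (1/45 - 1/46) + (1/46 - 1/47) + ... + (1/95 - 1/96)
= 1/45 - 1/96
= 17/1440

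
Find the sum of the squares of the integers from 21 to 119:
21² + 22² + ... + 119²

Use ∑_{k=1}^{n} k² = n(n+1)(2n+1)/6, then subtract the first 20 terms.
∑_{k=1}^{119} k² = 119×120×239/6 = 568820
∑_{k=1}^{20} k² = 20×21×41/6 = 2870
∑_{k=21}^{119} k² = 568820 - 2870 = 565950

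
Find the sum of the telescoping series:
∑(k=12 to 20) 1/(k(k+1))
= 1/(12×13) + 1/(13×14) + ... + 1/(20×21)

Partial fractions: 1/(k(k+1)) = 1/k - 1/(k+1)
The series telescopes:
= (1/12 - 1/13) + (1/13 - 1/14) + ... + (1/20 - 1/21)
= 1/12 - 1/21
= 1/28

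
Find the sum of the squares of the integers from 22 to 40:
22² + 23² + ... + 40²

Use ∑_{k=1}^{n} k² = n(n+1)(2n+1)/6, then subtract the first 21 terms.
∑_{k=1}^{40} k² = 40×41×81/6 = 22140
∑_{k=1}^{21} k² = 21×22×43/6 = 3311
∑_{k=22}^{40} k² = 22140 - 3311 = 18829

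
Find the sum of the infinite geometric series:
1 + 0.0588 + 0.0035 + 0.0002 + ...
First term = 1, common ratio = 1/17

For |r| < 1, S = a / (1 - r)
S = 1 / (1 - (1/17))
S = 1 / (16/17)
S = 17/16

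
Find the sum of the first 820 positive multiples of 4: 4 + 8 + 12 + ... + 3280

Factor out 4: = 4(1 + 2 + ... + 820) = 4 × n(n+1)/2
= 4 × 820×821/2
= 4 × 336610
= 1346440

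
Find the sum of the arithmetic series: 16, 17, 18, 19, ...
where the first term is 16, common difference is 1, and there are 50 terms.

Sₙ = n/2 × (first + last)
Last term = a + (n-1)d = 16 + (50-1)×1 = 65
S_50 = 50/2 × (16 + 65)
S_50 = 50/2 × 81 = 2025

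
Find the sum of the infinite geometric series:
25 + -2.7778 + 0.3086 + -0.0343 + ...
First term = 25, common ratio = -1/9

For |r| < 1, S = a / (1 - r)
S = 25 / (1 - (-1/9))
S = 25 / (10/9)
S = 45/2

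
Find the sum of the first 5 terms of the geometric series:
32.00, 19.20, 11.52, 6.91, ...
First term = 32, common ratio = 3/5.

Sₙ = a(1 - rⁿ) / (1 - r)
S_5 = 32(1 - (3/5)^5) / (1 - (3/5))
S_5 = 32(1 - (243/3125)) / (2/5)
S_5 = 46112/625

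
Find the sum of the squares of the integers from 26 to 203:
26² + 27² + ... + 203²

Use ∑_{k=1}^{n} k² = n(n+1)(2n+1)/6, then subtract the first 25 terms.
∑_{k=1}^{203} k² = 203×204×407/6 = 2809114
∑_{k=1}^{25} k² = 25×26×51/6 = 5525
∑_{k=26}^{203} k² = 2809114 - 5525 = 2803589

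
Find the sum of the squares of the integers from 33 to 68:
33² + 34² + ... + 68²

Use ∑_{k=1}^{n} k² = n(n+1)(2n+1)/6, then subtract the first 32 terms.
∑_{k=1}^{68} k² = 68×69×137/6 = 107134
∑_{k=1}^{32} k² = 32×33×65/6 = 11440
∑_{k=33}^{68} k² = 107134 - 11440 = 95694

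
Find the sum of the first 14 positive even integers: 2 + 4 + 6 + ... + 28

Sum of first n even numbers = n(n+1)
= 14×15
= 210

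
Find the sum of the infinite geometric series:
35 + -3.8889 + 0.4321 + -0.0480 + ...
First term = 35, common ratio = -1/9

For |r| < 1, S = a / (1 - r)
S = 35 / (1 - (-1/9))
S = 35 / (10/9)
S = 63/2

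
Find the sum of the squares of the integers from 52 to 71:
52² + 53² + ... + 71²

Use ∑_{k=1}^{n} k² = n(n+1)(2n+1)/6, then subtract the first 51 terms.
∑_{k=1}^{71} k² = 71×72×143/6 = 121836
∑_{k=1}^{51} k² = 51×52×103/6 = 45526
∑_{k=52}^{71} k² = 121836 - 45526 = 76310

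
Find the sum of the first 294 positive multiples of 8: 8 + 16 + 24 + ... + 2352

Factor out 8: = 8(1 + 2 + ... + 294) = 8 × n(n+1)/2
= 8 × 294×295/2
= 8 × 43365
= 346920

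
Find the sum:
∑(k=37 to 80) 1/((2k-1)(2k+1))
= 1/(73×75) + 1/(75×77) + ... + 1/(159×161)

Partial fractions: 1/((2k-1)(2k+1)) = (1/2)[1/(2k-1) - 1/(2k+1)]
The series telescopes:
= (1/2)[1/73 - 1/161]
= 44/11753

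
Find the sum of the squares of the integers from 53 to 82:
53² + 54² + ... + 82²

Use ∑_{k=1}^{n} k² = n(n+1)(2n+1)/6, then subtract the first 52 terms.
∑_{k=1}^{82} k² = 82×83×165/6 = 187165
∑_{k=1}^{52} k² = 52×53×105/6 = 48230
∑_{k=53}^{82} k² = 187165 - 48230 = 138935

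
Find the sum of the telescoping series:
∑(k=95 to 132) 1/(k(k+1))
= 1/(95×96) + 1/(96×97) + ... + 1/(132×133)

Partial fractions: 1/(k(k+1)) = 1/k - 1/(k+1)
The series telescopes:
= (1/95 - 1/96) + (1/96 - 1/97) + ... + (1/132 - 1/133)
= 1/95 - 1/133
= 2/665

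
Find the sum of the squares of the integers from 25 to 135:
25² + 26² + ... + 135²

Use ∑_{k=1}^{n} k² = n(n+1)(2n+1)/6, then subtract the first 24 terms.
∑_{k=1}^{135} k² = 135×136×271/6 = 829260
∑_{k=1}^{24} k² = 24×25×49/6 = 4900
∑_{k=25}^{135} k² = 829260 - 4900 = 824360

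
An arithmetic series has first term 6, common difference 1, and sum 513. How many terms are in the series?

Using S = n/2 × [2a + (n-1)d]
513 = n/2 × [2(6) + (n-1)(1)]
513 = n/2 × [12 + 1n - 1]
1026 = n × [11 + 1n]
1n² + (11)n - 1026 = 0
Discriminant: Δ = (11)² - 4(1)(-1026) = 121 + 4104 = 4225
√Δ = 65
n = [-(11) + √Δ] / (2·1) = (-11 + 65) / 2 = 54 / 2 = 27
(The negative root is discarded since n must be a positive integer.)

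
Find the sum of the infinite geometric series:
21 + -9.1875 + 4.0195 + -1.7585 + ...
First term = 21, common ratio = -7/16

For |r| < 1, S = a / (1 - r)
S = 21 / (1 - (-7/16))
S = 21 / (23/16)
S = 336/23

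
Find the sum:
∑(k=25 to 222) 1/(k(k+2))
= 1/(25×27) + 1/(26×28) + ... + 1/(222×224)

Partial fractions: 1/(k(k+2)) = (1/2)[1/k - 1/(k+2)]
Telescoping leaves the first two and last two terms:
= (1/2)[1/25 + 1/26 - 1/223 - 1/224]
= 1128501/32468800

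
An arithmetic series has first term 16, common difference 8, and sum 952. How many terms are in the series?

Using S = n/2 × [2a + (n-1)d]
952 = n/2 × [2(16) + (n-1)(8)]
952 = n/2 × [32 + 8n - 8]
1904 = n × [24 + 8n]
8n² + (24)n - 1904 = 0
Discriminant: Δ = (24)² - 4(8)(-1904) = 576 + 60928 = 61504
√Δ = 248
n = [-(24) + √Δ] / (2·8) = (-24 + 248) / 16 = 224 / 16 = 14
(The negative root is discarded since n must be a positive integer.)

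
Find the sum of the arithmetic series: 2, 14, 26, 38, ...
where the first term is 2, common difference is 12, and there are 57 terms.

Sₙ = n/2 × (first + last)
Last term = a + (n-1)d = 2 + (57-1)×12 = 674
S_57 = 57/2 × (2 + 674)
S_57 = 57/2 × 676 = 19266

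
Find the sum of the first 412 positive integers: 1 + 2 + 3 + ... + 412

Formula: ∑k = n(n+1)/2
= 412×413/2
= 170156/2
= 85078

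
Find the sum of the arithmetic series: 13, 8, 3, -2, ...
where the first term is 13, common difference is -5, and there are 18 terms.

Sₙ = n/2 × (first + last)
Last term = a + (n-1)d = 13 + (18-1)×(-5) = -72
S_18 = 18/2 × (13 + (-72))
S_18 = 18/2 × (-59) = -531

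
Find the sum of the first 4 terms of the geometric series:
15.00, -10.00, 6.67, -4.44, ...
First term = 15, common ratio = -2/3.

Sₙ = a(1 - rⁿ) / (1 - r)
S_4 = 15(1 - (-2/3)^4) / (1 - (-2/3))
S_4 = 15(1 - (16/81)) / (5/3)
S_4 = 65/9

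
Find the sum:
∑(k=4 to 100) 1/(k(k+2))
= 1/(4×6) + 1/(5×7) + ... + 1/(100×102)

Partial fractions: 1/(k(k+2)) = (1/2)[1/k - 1/(k+2)]
Telescoping leaves the first two and last two terms:
= (1/2)[1/4 + 1/5 - 1/101 - 1/102]
= 44329/206040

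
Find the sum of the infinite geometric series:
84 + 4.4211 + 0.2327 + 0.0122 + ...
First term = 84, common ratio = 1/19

For |r| < 1, S = a / (1 - r)
S = 84 / (1 - (1/19))
S = 84 / (18/19)
S = 266/3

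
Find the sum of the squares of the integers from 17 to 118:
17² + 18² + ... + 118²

Use ∑_{k=1}^{n} k² = n(n+1)(2n+1)/6, then subtract the first 16 terms.
∑_{k=1}^{118} k² = 118×119×237/6 = 554659
∑_{k=1}^{16} k² = 16×17×33/6 = 1496
∑_{k=17}^{118} k² = 554659 - 1496 = 553163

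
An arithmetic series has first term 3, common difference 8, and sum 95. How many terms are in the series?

Using S = n/2 × [2a + (n-1)d]
95 = n/2 × [2(3) + (n-1)(8)]
95 = n/2 × [6 + 8n - 8]
190 = n × [-2 + 8n]
8n² + (-2)n - 190 = 0
Discriminant: Δ = (-2)² - 4(8)(-190) = 4 + 6080 = 6084
√Δ = 78
n = [-(-2) + √Δ] / (2·8) = (2 + 78) / 16 = 80 / 16 = 5
(The negative root is discarded since n must be a positive integer.)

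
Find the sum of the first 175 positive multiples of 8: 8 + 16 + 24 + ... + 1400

Factor out 8: = 8(1 + 2 + ... + 175) = 8 × n(n+1)/2
= 8 × 175×176/2
= 8 × 15400
= 123200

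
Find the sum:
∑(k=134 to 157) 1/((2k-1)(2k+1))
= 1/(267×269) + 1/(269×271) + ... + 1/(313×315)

Partial fractions: 1/((2k-1)(2k+1)) = (1/2)[1/(2k-1) - 1/(2k+1)]
The series telescopes:
= (1/2)[1/267 - 1/315]
= 8/28035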